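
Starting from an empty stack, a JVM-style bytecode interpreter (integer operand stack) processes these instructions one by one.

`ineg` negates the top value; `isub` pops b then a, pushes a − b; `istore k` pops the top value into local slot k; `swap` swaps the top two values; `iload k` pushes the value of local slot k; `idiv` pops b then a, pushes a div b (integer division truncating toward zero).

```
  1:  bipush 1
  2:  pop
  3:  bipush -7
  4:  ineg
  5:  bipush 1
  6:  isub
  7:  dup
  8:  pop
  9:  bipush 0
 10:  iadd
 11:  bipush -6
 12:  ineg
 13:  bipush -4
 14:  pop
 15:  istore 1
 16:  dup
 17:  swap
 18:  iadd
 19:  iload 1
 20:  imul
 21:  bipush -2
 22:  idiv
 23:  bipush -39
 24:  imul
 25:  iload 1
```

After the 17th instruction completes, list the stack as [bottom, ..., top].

bipush 1  → [1]
pop       → []
bipush -7 → [-7]
ineg      → [7]
bipush 1  → [7, 1]
isub      → [6]
dup       → [6, 6]
pop       → [6]
bipush 0  → [6, 0]
iadd      → [6]
bipush -6 → [6, -6]
ineg      → [6, 6]
bipush -4 → [6, 6, -4]
pop       → [6, 6]
istore 1  → [6]
dup       → [6, 6]
swap      → [6, 6]

[6, 6]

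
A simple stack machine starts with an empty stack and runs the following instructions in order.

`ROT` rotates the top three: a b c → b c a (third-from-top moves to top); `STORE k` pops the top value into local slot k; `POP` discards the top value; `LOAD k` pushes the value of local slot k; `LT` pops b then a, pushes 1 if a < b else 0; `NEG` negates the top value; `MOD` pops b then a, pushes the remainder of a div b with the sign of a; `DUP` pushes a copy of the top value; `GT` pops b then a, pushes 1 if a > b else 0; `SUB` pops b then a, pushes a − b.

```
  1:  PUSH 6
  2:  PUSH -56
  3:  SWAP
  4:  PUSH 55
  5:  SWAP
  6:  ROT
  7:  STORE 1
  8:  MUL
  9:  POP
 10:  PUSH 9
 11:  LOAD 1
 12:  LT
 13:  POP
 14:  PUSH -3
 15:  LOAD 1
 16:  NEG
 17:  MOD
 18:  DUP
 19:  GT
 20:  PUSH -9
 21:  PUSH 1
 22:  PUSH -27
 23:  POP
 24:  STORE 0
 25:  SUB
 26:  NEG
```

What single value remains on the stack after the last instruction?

PUSH 6    6
PUSH -56  6 -56
SWAP      -56 6
PUSH 55   -56 6 55
SWAP      -56 55 6
ROT       55 6 -56
STORE 1   55 6
MUL       330
POP       (empty)
PUSH 9    9
LOAD 1    9 -56
LT        0
POP       (empty)
PUSH -3   -3
LOAD 1    -3 -56
NEG       -3 56
MOD       -3
DUP       -3 -3
GT        0
PUSH -9   0 -9
PUSH 1    0 -9 1
PUSH -27  0 -9 1 -27
POP       0 -9 1
STORE 0   0 -9
SUB       9
NEG       -9

-9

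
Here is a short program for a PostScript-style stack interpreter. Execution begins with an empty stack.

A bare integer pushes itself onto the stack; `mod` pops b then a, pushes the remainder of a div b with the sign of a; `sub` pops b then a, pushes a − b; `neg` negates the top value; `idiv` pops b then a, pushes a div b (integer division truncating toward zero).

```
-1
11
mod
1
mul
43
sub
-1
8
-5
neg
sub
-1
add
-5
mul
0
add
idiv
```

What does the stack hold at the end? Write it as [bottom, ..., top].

-1   → -1
11   → -1 11
mod  → -1
1    → -1 1
mul  → -1
43   → -1 43
sub  → -44
-1   → -44 -1
8    → -44 -1 8
-5   → -44 -1 8 -5
neg  → -44 -1 8 5
sub  → -44 -1 3
-1   → -44 -1 3 -1
add  → -44 -1 2
-5   → -44 -1 2 -5
mul  → -44 -1 -10
0    → -44 -1 -10 0
add  → -44 -1 -10
idiv → -44 0

[-44, 0]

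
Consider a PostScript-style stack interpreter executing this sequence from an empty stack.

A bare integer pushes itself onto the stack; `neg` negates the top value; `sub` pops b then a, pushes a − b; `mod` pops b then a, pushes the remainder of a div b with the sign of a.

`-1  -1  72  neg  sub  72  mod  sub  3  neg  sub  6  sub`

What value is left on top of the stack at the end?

-1   -1
-1   -1 -1
72   -1 -1 72
neg  -1 -1 -72
sub  -1 71
72   -1 71 72
mod  -1 71
sub  -72
3    -72 3
neg  -72 -3
sub  -69
6    -69 6
sub  -75

-75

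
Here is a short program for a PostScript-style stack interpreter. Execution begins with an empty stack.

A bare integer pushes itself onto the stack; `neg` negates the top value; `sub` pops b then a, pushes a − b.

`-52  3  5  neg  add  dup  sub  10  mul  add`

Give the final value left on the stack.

-52

-52  -52
3    -52 3
5    -52 3 5
neg  -52 3 -5
add  -52 -2
dup  -52 -2 -2
sub  -52 0
10   -52 0 10
mul  -52 0
add  -52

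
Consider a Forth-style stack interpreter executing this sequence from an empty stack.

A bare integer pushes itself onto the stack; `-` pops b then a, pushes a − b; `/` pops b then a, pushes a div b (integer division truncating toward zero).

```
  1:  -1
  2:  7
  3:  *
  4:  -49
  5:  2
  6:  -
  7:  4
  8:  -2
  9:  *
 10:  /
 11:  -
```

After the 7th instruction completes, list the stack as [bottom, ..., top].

[-7, -51, 4]

-1  : -1
7   : -1 7
*   : -7
-49 : -7 -49
2   : -7 -49 2
-   : -7 -51
4   : -7 -51 4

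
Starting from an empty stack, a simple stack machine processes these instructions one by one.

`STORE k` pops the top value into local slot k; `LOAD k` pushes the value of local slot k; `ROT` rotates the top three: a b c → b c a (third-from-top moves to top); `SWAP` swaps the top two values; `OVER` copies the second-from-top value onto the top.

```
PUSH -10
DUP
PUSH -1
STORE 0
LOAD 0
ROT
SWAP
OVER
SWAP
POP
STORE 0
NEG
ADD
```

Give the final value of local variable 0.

-10

PUSH -10 -> [-10]
DUP      -> [-10, -10]
PUSH -1  -> [-10, -10, -1]
STORE 0  -> [-10, -10]
LOAD 0   -> [-10, -10, -1]
ROT      -> [-10, -1, -10]
SWAP     -> [-10, -10, -1]
OVER     -> [-10, -10, -1, -10]
SWAP     -> [-10, -10, -10, -1]
POP      -> [-10, -10, -10]
STORE 0  -> [-10, -10]
NEG      -> [-10, 10]
ADD      -> [0]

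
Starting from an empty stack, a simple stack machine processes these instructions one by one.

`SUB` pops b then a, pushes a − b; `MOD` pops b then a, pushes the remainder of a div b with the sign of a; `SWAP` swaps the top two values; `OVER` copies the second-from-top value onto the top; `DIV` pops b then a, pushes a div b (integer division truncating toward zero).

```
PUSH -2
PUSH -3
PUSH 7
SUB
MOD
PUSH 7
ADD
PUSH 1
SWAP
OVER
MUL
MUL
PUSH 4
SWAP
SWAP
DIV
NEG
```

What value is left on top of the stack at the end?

PUSH -2 -> -2
PUSH -3 -> -2 -3
PUSH 7  -> -2 -3 7
SUB     -> -2 -10
MOD     -> -2
PUSH 7  -> -2 7
ADD     -> 5
PUSH 1  -> 5 1
SWAP    -> 1 5
OVER    -> 1 5 1
MUL     -> 1 5
MUL     -> 5
PUSH 4  -> 5 4
SWAP    -> 4 5
SWAP    -> 5 4
DIV     -> 1
NEG     -> -1

-1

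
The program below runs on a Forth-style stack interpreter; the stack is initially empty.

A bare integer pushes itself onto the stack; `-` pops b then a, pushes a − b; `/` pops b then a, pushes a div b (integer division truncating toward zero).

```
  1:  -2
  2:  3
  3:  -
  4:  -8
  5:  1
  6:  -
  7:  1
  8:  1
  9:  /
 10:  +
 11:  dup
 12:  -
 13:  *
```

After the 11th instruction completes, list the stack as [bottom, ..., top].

-2   [-2]
3    [-2, 3]
-    [-5]
-8   [-5, -8]
1    [-5, -8, 1]
-    [-5, -9]
1    [-5, -9, 1]
1    [-5, -9, 1, 1]
/    [-5, -9, 1]
+    [-5, -8]
dup  [-5, -8, -8]

[-5, -8, -8]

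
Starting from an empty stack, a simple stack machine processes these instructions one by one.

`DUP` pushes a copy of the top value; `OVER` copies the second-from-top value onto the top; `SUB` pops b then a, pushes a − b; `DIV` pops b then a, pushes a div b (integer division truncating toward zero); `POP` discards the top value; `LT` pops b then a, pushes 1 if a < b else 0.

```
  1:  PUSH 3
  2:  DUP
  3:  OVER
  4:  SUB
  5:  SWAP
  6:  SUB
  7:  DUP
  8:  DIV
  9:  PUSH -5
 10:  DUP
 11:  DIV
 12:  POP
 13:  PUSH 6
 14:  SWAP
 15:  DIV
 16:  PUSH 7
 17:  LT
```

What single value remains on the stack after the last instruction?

1

PUSH 3  -> [3]
DUP     -> [3, 3]
OVER    -> [3, 3, 3]
SUB     -> [3, 0]
SWAP    -> [0, 3]
SUB     -> [-3]
DUP     -> [-3, -3]
DIV     -> [1]
PUSH -5 -> [1, -5]
DUP     -> [1, -5, -5]
DIV     -> [1, 1]
POP     -> [1]
PUSH 6  -> [1, 6]
SWAP    -> [6, 1]
DIV     -> [6]
PUSH 7  -> [6, 7]
LT      -> [1]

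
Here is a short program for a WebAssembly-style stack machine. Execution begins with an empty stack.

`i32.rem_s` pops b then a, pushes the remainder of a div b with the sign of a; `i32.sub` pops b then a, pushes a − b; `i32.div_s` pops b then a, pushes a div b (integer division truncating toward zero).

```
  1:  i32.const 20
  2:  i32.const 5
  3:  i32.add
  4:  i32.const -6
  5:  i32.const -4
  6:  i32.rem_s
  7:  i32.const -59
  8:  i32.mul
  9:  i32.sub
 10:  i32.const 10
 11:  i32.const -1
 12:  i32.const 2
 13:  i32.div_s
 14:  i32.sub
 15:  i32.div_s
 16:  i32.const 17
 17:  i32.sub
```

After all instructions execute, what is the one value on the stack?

i32.const 20  -> [20]
i32.const 5   -> [20, 5]
i32.add       -> [25]
i32.const -6  -> [25, -6]
i32.const -4  -> [25, -6, -4]
i32.rem_s     -> [25, -2]
i32.const -59 -> [25, -2, -59]
i32.mul       -> [25, 118]
i32.sub       -> [-93]
i32.const 10  -> [-93, 10]
i32.const -1  -> [-93, 10, -1]
i32.const 2   -> [-93, 10, -1, 2]
i32.div_s     -> [-93, 10, 0]
i32.sub       -> [-93, 10]
i32.div_s     -> [-9]
i32.const 17  -> [-9, 17]
i32.sub       -> [-26]

-26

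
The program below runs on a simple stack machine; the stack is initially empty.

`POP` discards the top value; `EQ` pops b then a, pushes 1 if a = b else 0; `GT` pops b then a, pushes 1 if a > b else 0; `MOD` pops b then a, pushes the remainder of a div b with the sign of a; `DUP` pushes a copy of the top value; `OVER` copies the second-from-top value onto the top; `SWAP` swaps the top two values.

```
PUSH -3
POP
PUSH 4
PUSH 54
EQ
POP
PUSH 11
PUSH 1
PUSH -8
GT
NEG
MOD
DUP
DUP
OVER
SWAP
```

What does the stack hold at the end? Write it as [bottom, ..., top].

[0, 0, 0, 0]

PUSH -3 → [-3]
POP     → []
PUSH 4  → [4]
PUSH 54 → [4, 54]
EQ      → [0]
POP     → []
PUSH 11 → [11]
PUSH 1  → [11, 1]
PUSH -8 → [11, 1, -8]
GT      → [11, 1]
NEG     → [11, -1]
MOD     → [0]
DUP     → [0, 0]
DUP     → [0, 0, 0]
OVER    → [0, 0, 0, 0]
SWAP    → [0, 0, 0, 0]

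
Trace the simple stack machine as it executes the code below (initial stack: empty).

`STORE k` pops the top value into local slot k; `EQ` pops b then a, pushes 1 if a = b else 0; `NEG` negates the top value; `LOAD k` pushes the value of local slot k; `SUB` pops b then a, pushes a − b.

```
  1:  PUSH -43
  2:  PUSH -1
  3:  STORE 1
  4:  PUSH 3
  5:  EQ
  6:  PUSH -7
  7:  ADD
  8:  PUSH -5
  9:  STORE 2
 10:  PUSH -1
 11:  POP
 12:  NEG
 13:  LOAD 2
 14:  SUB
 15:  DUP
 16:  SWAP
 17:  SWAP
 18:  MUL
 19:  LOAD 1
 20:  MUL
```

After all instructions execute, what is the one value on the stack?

PUSH -43 → -43
PUSH -1  → -43 -1
STORE 1  → -43
PUSH 3   → -43 3
EQ       → 0
PUSH -7  → 0 -7
ADD      → -7
PUSH -5  → -7 -5
STORE 2  → -7
PUSH -1  → -7 -1
POP      → -7
NEG      → 7
LOAD 2   → 7 -5
SUB      → 12
DUP      → 12 12
SWAP     → 12 12
SWAP     → 12 12
MUL      → 144
LOAD 1   → 144 -1
MUL      → -144

-144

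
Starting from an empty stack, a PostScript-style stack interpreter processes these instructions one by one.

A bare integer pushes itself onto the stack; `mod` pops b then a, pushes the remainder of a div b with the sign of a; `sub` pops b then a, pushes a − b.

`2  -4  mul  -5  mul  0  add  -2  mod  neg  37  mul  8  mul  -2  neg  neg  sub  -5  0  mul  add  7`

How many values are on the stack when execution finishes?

2   → [2]
-4  → [2, -4]
mul → [-8]
-5  → [-8, -5]
mul → [40]
0   → [40, 0]
add → [40]
-2  → [40, -2]
mod → [0]
neg → [0]
37  → [0, 37]
mul → [0]
8   → [0, 8]
mul → [0]
-2  → [0, -2]
neg → [0, 2]
neg → [0, -2]
sub → [2]
-5  → [2, -5]
0   → [2, -5, 0]
mul → [2, 0]
add → [2]
7   → [2, 7]

2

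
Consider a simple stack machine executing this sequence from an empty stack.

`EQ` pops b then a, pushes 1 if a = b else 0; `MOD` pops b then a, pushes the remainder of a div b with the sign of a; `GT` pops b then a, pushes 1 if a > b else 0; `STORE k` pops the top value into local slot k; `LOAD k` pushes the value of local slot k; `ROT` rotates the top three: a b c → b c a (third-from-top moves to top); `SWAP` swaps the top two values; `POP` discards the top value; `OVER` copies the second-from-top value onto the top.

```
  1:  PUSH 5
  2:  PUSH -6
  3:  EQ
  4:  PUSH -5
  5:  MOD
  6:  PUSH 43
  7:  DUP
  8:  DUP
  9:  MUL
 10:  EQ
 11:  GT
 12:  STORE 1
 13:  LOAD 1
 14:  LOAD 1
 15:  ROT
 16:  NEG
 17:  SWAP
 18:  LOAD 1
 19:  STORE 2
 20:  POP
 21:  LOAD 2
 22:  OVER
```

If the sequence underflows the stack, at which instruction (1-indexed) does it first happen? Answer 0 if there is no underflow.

15

PUSH 5  : 5
PUSH -6 : 5 -6
EQ      : 0
PUSH -5 : 0 -5
MOD     : 0
PUSH 43 : 0 43
DUP     : 0 43 43
DUP     : 0 43 43 43
MUL     : 0 43 1849
EQ      : 0 0
GT      : 0
STORE 1 : (empty)
LOAD 1  : 0
LOAD 1  : 0 0
ROT  — needs 3 operands, stack has 2 → underflow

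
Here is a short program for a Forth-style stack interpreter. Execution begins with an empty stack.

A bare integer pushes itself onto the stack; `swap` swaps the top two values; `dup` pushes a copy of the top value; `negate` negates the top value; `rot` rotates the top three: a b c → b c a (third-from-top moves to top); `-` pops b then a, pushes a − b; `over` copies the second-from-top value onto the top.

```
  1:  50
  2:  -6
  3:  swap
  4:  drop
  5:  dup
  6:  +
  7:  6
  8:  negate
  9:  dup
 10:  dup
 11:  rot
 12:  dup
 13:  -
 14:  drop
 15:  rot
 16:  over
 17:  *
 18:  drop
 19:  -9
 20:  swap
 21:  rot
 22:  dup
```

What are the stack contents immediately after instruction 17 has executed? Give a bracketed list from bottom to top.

50     → [50]
-6     → [50, -6]
swap   → [-6, 50]
drop   → [-6]
dup    → [-6, -6]
+      → [-12]
6      → [-12, 6]
negate → [-12, -6]
dup    → [-12, -6, -6]
dup    → [-12, -6, -6, -6]
rot    → [-12, -6, -6, -6]
dup    → [-12, -6, -6, -6, -6]
-      → [-12, -6, -6, 0]
drop   → [-12, -6, -6]
rot    → [-6, -6, -12]
over   → [-6, -6, -12, -6]
*      → [-6, -6, 72]

[-6, -6, 72]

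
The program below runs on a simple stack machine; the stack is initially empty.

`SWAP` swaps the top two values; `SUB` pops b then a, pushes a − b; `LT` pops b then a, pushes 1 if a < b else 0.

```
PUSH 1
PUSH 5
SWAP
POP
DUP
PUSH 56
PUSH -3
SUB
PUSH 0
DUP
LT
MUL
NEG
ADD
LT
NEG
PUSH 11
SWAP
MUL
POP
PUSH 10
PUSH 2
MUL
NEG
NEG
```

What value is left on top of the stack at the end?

PUSH 1  -> 1
PUSH 5  -> 1 5
SWAP    -> 5 1
POP     -> 5
DUP     -> 5 5
PUSH 56 -> 5 5 56
PUSH -3 -> 5 5 56 -3
SUB     -> 5 5 59
PUSH 0  -> 5 5 59 0
DUP     -> 5 5 59 0 0
LT      -> 5 5 59 0
MUL     -> 5 5 0
NEG     -> 5 5 0
ADD     -> 5 5
LT      -> 0
NEG     -> 0
PUSH 11 -> 0 11
SWAP    -> 11 0
MUL     -> 0
POP     -> (empty)
PUSH 10 -> 10
PUSH 2  -> 10 2
MUL     -> 20
NEG     -> -20
NEG     -> 20

20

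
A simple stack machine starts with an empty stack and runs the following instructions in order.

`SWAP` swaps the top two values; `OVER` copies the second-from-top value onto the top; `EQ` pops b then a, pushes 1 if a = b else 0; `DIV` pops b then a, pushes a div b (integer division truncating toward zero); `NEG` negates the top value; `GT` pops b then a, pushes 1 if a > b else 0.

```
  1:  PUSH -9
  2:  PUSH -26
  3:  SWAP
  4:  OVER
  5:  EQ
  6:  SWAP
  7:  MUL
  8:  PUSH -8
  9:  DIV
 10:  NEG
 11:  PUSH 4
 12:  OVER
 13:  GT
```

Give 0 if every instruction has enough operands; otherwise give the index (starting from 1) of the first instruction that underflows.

PUSH -9   -9
PUSH -26  -9 -26
SWAP      -26 -9
OVER      -26 -9 -26
EQ        -26 0
SWAP      0 -26
MUL       0
PUSH -8   0 -8
DIV       0
NEG       0
PUSH 4    0 4
OVER      0 4 0
GT        0 1

0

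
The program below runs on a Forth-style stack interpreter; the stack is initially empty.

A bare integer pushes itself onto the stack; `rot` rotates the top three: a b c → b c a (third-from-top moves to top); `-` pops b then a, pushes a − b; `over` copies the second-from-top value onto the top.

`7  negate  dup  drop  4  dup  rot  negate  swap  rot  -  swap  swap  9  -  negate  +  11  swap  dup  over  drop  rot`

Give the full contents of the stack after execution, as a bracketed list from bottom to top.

[16, 16, 11]

7      -> 7
negate -> -7
dup    -> -7 -7
drop   -> -7
4      -> -7 4
dup    -> -7 4 4
rot    -> 4 4 -7
negate -> 4 4 7
swap   -> 4 7 4
rot    -> 7 4 4
-      -> 7 0
swap   -> 0 7
swap   -> 7 0
9      -> 7 0 9
-      -> 7 -9
negate -> 7 9
+      -> 16
11     -> 16 11
swap   -> 11 16
dup    -> 11 16 16
over   -> 11 16 16 16
drop   -> 11 16 16
rot    -> 16 16 11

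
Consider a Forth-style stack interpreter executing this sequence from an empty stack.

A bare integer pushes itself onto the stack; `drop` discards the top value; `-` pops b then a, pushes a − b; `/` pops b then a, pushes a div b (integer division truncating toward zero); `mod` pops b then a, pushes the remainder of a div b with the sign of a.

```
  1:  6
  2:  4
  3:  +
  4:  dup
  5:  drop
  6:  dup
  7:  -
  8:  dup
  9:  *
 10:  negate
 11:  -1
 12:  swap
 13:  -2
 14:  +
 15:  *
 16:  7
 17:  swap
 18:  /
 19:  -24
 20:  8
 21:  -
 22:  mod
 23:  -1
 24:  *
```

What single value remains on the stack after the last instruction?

6      -> 6
4      -> 6 4
+      -> 10
dup    -> 10 10
drop   -> 10
dup    -> 10 10
-      -> 0
dup    -> 0 0
*      -> 0
negate -> 0
-1     -> 0 -1
swap   -> -1 0
-2     -> -1 0 -2
+      -> -1 -2
*      -> 2
7      -> 2 7
swap   -> 7 2
/      -> 3
-24    -> 3 -24
8      -> 3 -24 8
-      -> 3 -32
mod    -> 3
-1     -> 3 -1
*      -> -3

-3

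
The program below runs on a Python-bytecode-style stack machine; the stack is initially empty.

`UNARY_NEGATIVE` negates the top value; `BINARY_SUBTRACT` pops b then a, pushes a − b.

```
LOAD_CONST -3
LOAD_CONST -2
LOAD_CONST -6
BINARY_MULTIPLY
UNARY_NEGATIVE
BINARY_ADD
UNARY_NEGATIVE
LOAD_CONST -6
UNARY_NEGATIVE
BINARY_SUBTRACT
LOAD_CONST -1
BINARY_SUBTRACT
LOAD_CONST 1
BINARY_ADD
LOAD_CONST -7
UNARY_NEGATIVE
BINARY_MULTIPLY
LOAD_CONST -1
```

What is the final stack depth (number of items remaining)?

2

LOAD_CONST -3    [-3]
LOAD_CONST -2    [-3, -2]
LOAD_CONST -6    [-3, -2, -6]
BINARY_MULTIPLY  [-3, 12]
UNARY_NEGATIVE   [-3, -12]
BINARY_ADD       [-15]
UNARY_NEGATIVE   [15]
LOAD_CONST -6    [15, -6]
UNARY_NEGATIVE   [15, 6]
BINARY_SUBTRACT  [9]
LOAD_CONST -1    [9, -1]
BINARY_SUBTRACT  [10]
LOAD_CONST 1     [10, 1]
BINARY_ADD       [11]
LOAD_CONST -7    [11, -7]
UNARY_NEGATIVE   [11, 7]
BINARY_MULTIPLY  [77]
LOAD_CONST -1    [77, -1]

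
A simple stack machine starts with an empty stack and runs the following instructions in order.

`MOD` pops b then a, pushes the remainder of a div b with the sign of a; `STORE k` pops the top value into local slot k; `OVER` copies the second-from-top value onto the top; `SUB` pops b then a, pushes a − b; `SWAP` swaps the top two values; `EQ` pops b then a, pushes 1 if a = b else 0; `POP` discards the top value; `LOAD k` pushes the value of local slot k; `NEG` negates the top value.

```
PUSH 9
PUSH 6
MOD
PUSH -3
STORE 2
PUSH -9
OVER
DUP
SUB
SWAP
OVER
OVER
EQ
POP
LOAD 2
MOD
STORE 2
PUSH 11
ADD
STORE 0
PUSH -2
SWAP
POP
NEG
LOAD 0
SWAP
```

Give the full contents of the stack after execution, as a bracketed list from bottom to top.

[11, 2]

PUSH 9  -> 9
PUSH 6  -> 9 6
MOD     -> 3
PUSH -3 -> 3 -3
STORE 2 -> 3
PUSH -9 -> 3 -9
OVER    -> 3 -9 3
DUP     -> 3 -9 3 3
SUB     -> 3 -9 0
SWAP    -> 3 0 -9
OVER    -> 3 0 -9 0
OVER    -> 3 0 -9 0 -9
EQ      -> 3 0 -9 0
POP     -> 3 0 -9
LOAD 2  -> 3 0 -9 -3
MOD     -> 3 0 0
STORE 2 -> 3 0
PUSH 11 -> 3 0 11
ADD     -> 3 11
STORE 0 -> 3
PUSH -2 -> 3 -2
SWAP    -> -2 3
POP     -> -2
NEG     -> 2
LOAD 0  -> 2 11
SWAP    -> 11 2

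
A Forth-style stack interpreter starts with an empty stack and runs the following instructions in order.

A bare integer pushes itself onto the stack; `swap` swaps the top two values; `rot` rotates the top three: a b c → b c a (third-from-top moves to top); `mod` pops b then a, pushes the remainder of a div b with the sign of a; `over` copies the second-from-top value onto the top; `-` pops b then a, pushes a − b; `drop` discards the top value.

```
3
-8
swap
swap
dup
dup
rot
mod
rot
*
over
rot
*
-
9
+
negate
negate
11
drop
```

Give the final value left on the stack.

-55

3      : [3]
-8     : [3, -8]
swap   : [-8, 3]
swap   : [3, -8]
dup    : [3, -8, -8]
dup    : [3, -8, -8, -8]
rot    : [3, -8, -8, -8]
mod    : [3, -8, 0]
rot    : [-8, 0, 3]
*      : [-8, 0]
over   : [-8, 0, -8]
rot    : [0, -8, -8]
*      : [0, 64]
-      : [-64]
9      : [-64, 9]
+      : [-55]
negate : [55]
negate : [-55]
11     : [-55, 11]
drop   : [-55]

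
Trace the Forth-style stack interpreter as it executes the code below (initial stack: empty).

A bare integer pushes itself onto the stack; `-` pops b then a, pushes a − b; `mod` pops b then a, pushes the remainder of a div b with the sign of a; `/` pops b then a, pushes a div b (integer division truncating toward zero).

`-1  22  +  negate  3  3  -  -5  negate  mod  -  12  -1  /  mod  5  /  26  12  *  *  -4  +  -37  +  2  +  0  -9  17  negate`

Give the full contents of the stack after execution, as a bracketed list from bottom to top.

[-351, 0, -9, -17]

-1      -1
22      -1 22
+       21
negate  -21
3       -21 3
3       -21 3 3
-       -21 0
-5      -21 0 -5
negate  -21 0 5
mod     -21 0
-       -21
12      -21 12
-1      -21 12 -1
/       -21 -12
mod     -9
5       -9 5
/       -1
26      -1 26
12      -1 26 12
*       -1 312
*       -312
-4      -312 -4
+       -316
-37     -316 -37
+       -353
2       -353 2
+       -351
0       -351 0
-9      -351 0 -9
17      -351 0 -9 17
negate  -351 0 -9 -17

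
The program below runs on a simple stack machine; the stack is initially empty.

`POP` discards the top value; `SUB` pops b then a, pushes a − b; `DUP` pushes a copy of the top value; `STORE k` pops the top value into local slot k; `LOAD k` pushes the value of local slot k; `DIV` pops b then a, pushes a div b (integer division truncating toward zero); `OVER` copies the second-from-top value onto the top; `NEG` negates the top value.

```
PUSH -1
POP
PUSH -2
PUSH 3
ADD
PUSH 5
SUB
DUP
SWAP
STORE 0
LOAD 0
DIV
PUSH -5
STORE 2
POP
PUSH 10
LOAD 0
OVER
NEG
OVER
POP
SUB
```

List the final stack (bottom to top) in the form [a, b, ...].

PUSH -1 -> [-1]
POP     -> []
PUSH -2 -> [-2]
PUSH 3  -> [-2, 3]
ADD     -> [1]
PUSH 5  -> [1, 5]
SUB     -> [-4]
DUP     -> [-4, -4]
SWAP    -> [-4, -4]
STORE 0 -> [-4]
LOAD 0  -> [-4, -4]
DIV     -> [1]
PUSH -5 -> [1, -5]
STORE 2 -> [1]
POP     -> []
PUSH 10 -> [10]
LOAD 0  -> [10, -4]
OVER    -> [10, -4, 10]
NEG     -> [10, -4, -10]
OVER    -> [10, -4, -10, -4]
POP     -> [10, -4, -10]
SUB     -> [10, 6]

[10, 6]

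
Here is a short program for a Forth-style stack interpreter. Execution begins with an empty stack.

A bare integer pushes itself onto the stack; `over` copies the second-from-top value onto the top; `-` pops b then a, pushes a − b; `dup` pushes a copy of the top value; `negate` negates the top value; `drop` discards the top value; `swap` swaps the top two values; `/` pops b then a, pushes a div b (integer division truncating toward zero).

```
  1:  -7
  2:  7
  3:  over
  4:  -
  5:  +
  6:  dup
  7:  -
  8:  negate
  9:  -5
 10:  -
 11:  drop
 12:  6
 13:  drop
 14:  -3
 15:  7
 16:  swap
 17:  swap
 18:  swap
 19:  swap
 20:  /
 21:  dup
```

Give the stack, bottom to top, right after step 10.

[5]

-7     : -7
7      : -7 7
over   : -7 7 -7
-      : -7 14
+      : 7
dup    : 7 7
-      : 0
negate : 0
-5     : 0 -5
-      : 5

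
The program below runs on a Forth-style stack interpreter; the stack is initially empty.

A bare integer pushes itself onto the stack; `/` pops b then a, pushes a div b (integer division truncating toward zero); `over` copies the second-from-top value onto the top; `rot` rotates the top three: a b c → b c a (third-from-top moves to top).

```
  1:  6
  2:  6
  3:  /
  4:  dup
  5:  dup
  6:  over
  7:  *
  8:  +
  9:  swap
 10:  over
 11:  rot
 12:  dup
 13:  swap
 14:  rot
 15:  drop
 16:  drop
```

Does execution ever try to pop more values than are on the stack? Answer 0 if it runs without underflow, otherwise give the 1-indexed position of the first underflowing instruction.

0

6    → [6]
6    → [6, 6]
/    → [1]
dup  → [1, 1]
dup  → [1, 1, 1]
over → [1, 1, 1, 1]
*    → [1, 1, 1]
+    → [1, 2]
swap → [2, 1]
over → [2, 1, 2]
rot  → [1, 2, 2]
dup  → [1, 2, 2, 2]
swap → [1, 2, 2, 2]
rot  → [1, 2, 2, 2]
drop → [1, 2, 2]
drop → [1, 2]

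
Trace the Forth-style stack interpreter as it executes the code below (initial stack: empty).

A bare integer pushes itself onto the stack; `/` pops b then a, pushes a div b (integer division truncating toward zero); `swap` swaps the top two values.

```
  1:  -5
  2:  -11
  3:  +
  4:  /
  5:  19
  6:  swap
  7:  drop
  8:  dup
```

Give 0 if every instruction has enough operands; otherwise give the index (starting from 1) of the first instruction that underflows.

-5   -5
-11  -5 -11
+    -16
/  — needs 2 operands, stack has 1 → underflow

4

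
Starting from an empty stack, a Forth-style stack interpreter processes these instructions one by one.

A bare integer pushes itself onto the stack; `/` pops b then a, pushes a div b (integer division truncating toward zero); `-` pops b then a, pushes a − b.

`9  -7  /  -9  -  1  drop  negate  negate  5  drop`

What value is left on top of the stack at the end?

8

9      → 9
-7     → 9 -7
/      → -1
-9     → -1 -9
-      → 8
1      → 8 1
drop   → 8
negate → -8
negate → 8
5      → 8 5
drop   → 8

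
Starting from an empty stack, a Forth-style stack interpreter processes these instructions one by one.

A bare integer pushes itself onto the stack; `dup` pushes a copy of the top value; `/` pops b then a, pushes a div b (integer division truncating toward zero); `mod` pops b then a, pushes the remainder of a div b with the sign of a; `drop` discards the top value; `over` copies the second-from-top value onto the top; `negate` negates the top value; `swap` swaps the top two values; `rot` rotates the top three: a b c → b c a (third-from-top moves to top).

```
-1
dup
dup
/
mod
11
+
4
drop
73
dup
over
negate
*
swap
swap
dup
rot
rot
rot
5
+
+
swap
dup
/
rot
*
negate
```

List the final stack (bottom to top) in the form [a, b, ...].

-1     : -1
dup    : -1 -1
dup    : -1 -1 -1
/      : -1 1
mod    : 0
11     : 0 11
+      : 11
4      : 11 4
drop   : 11
73     : 11 73
dup    : 11 73 73
over   : 11 73 73 73
negate : 11 73 73 -73
*      : 11 73 -5329
swap   : 11 -5329 73
swap   : 11 73 -5329
dup    : 11 73 -5329 -5329
rot    : 11 -5329 -5329 73
rot    : 11 -5329 73 -5329
rot    : 11 73 -5329 -5329
5      : 11 73 -5329 -5329 5
+      : 11 73 -5329 -5324
+      : 11 73 -10653
swap   : 11 -10653 73
dup    : 11 -10653 73 73
/      : 11 -10653 1
rot    : -10653 1 11
*      : -10653 11
negate : -10653 -11

[-10653, -11]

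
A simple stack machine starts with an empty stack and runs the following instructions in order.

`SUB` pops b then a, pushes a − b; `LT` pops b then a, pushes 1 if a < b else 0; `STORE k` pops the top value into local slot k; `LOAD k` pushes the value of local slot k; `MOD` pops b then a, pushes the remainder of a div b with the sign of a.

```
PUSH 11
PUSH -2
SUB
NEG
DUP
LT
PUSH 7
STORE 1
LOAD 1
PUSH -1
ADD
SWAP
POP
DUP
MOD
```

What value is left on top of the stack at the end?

0

PUSH 11 → 11
PUSH -2 → 11 -2
SUB     → 13
NEG     → -13
DUP     → -13 -13
LT      → 0
PUSH 7  → 0 7
STORE 1 → 0
LOAD 1  → 0 7
PUSH -1 → 0 7 -1
ADD     → 0 6
SWAP    → 6 0
POP     → 6
DUP     → 6 6
MOD     → 0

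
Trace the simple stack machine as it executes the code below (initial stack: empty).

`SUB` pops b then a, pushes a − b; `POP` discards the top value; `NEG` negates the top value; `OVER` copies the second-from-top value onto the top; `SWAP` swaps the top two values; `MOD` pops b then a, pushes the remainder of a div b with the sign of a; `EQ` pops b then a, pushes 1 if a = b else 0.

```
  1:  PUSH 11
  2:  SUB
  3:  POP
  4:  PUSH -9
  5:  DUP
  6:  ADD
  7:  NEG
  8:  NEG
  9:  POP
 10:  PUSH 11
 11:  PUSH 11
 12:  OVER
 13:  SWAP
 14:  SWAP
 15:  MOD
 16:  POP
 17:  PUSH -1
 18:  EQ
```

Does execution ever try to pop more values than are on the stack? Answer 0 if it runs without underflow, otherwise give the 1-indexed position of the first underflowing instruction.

2

PUSH 11 : [11]
SUB  — needs 2 operands, stack has 1 → underflow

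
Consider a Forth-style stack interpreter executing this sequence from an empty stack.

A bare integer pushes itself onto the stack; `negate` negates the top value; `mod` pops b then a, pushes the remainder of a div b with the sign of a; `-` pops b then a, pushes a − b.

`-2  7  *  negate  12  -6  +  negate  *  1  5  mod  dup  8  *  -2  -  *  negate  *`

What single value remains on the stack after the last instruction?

840

-2     : -2
7      : -2 7
*      : -14
negate : 14
12     : 14 12
-6     : 14 12 -6
+      : 14 6
negate : 14 -6
*      : -84
1      : -84 1
5      : -84 1 5
mod    : -84 1
dup    : -84 1 1
8      : -84 1 1 8
*      : -84 1 8
-2     : -84 1 8 -2
-      : -84 1 10
*      : -84 10
negate : -84 -10
*      : 840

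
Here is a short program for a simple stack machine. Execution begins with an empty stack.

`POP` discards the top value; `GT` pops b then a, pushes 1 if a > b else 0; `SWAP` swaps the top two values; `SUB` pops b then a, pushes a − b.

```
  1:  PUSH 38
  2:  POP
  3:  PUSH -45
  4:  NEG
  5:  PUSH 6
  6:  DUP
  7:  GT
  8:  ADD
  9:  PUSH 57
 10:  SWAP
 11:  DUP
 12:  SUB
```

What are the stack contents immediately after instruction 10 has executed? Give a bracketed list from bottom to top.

PUSH 38  → [38]
POP      → []
PUSH -45 → [-45]
NEG      → [45]
PUSH 6   → [45, 6]
DUP      → [45, 6, 6]
GT       → [45, 0]
ADD      → [45]
PUSH 57  → [45, 57]
SWAP     → [57, 45]

[57, 45]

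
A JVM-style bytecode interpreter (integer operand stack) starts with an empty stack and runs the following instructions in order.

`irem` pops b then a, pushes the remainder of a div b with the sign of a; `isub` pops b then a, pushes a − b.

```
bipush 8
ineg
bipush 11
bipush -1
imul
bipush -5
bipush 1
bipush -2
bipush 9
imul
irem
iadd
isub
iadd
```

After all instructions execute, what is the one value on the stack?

bipush 8  : 8
ineg      : -8
bipush 11 : -8 11
bipush -1 : -8 11 -1
imul      : -8 -11
bipush -5 : -8 -11 -5
bipush 1  : -8 -11 -5 1
bipush -2 : -8 -11 -5 1 -2
bipush 9  : -8 -11 -5 1 -2 9
imul      : -8 -11 -5 1 -18
irem      : -8 -11 -5 1
iadd      : -8 -11 -4
isub      : -8 -7
iadd      : -15

-15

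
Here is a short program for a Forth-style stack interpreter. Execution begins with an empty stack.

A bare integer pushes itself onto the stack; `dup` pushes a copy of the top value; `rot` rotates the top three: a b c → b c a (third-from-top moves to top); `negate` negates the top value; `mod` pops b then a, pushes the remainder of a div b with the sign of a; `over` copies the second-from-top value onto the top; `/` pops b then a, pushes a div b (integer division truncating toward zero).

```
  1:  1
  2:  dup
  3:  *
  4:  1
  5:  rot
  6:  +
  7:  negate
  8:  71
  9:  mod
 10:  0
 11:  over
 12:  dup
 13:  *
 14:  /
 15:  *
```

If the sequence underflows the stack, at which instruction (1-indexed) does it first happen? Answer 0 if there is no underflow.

1   → 1
dup → 1 1
*   → 1
1   → 1 1
rot  — needs 3 operands, stack has 2 → underflow

5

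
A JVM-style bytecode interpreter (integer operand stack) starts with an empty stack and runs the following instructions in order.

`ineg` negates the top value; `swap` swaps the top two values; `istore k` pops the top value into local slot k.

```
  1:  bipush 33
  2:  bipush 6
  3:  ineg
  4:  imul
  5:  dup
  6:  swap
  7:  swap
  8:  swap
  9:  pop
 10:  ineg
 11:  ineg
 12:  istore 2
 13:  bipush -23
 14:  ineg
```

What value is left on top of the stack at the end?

23

bipush 33   [33]
bipush 6    [33, 6]
ineg        [33, -6]
imul        [-198]
dup         [-198, -198]
swap        [-198, -198]
swap        [-198, -198]
swap        [-198, -198]
pop         [-198]
ineg        [198]
ineg        [-198]
istore 2    []
bipush -23  [-23]
ineg        [23]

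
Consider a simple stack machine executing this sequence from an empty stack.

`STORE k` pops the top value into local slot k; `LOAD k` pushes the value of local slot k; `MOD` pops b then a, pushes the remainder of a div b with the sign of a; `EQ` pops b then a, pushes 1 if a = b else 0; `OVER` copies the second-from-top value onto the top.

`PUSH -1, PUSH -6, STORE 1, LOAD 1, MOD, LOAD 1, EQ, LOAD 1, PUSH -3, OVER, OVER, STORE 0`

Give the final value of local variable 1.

PUSH -1  [-1]
PUSH -6  [-1, -6]
STORE 1  [-1]
LOAD 1   [-1, -6]
MOD      [-1]
LOAD 1   [-1, -6]
EQ       [0]
LOAD 1   [0, -6]
PUSH -3  [0, -6, -3]
OVER     [0, -6, -3, -6]
OVER     [0, -6, -3, -6, -3]
STORE 0  [0, -6, -3, -6]

-6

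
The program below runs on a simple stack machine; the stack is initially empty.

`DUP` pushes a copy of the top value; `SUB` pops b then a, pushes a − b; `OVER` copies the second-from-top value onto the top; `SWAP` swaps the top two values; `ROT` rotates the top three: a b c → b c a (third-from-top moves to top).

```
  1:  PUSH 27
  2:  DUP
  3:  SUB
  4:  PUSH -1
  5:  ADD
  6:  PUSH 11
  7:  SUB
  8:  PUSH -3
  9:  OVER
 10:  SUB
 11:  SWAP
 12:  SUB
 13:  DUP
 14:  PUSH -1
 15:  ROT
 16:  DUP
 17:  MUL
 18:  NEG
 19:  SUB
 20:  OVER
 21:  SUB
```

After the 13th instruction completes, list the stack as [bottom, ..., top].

[21, 21]

PUSH 27 → 27
DUP     → 27 27
SUB     → 0
PUSH -1 → 0 -1
ADD     → -1
PUSH 11 → -1 11
SUB     → -12
PUSH -3 → -12 -3
OVER    → -12 -3 -12
SUB     → -12 9
SWAP    → 9 -12
SUB     → 21
DUP     → 21 21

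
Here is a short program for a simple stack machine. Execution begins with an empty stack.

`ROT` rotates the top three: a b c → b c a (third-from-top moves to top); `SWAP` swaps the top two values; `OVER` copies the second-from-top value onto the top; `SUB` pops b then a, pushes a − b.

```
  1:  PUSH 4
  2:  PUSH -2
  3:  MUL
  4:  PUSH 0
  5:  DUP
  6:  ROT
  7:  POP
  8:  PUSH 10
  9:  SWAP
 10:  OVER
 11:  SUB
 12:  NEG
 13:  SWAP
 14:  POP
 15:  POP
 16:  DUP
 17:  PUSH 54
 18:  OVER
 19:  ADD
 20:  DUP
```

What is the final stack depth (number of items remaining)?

PUSH 4  -> 4
PUSH -2 -> 4 -2
MUL     -> -8
PUSH 0  -> -8 0
DUP     -> -8 0 0
ROT     -> 0 0 -8
POP     -> 0 0
PUSH 10 -> 0 0 10
SWAP    -> 0 10 0
OVER    -> 0 10 0 10
SUB     -> 0 10 -10
NEG     -> 0 10 10
SWAP    -> 0 10 10
POP     -> 0 10
POP     -> 0
DUP     -> 0 0
PUSH 54 -> 0 0 54
OVER    -> 0 0 54 0
ADD     -> 0 0 54
DUP     -> 0 0 54 54

4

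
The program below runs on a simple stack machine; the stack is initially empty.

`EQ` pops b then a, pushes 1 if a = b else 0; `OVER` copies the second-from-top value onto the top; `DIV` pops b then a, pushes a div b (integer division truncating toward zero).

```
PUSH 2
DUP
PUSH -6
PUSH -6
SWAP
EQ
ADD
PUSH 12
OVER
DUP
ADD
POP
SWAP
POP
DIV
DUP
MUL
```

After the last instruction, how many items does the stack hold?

PUSH 2   [2]
DUP      [2, 2]
PUSH -6  [2, 2, -6]
PUSH -6  [2, 2, -6, -6]
SWAP     [2, 2, -6, -6]
EQ       [2, 2, 1]
ADD      [2, 3]
PUSH 12  [2, 3, 12]
OVER     [2, 3, 12, 3]
DUP      [2, 3, 12, 3, 3]
ADD      [2, 3, 12, 6]
POP      [2, 3, 12]
SWAP     [2, 12, 3]
POP      [2, 12]
DIV      [0]
DUP      [0, 0]
MUL      [0]

1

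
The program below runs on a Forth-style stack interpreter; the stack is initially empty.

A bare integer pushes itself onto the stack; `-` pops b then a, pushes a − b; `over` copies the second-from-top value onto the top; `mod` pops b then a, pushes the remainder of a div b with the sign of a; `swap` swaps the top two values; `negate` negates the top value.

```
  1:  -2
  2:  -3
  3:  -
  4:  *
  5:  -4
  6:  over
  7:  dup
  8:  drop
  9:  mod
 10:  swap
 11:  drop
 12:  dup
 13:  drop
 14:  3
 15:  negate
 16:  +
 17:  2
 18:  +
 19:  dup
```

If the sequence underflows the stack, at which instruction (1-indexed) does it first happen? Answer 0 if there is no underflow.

4

-2 : -2
-3 : -2 -3
-  : 1
*  — needs 2 operands, stack has 1 → underflow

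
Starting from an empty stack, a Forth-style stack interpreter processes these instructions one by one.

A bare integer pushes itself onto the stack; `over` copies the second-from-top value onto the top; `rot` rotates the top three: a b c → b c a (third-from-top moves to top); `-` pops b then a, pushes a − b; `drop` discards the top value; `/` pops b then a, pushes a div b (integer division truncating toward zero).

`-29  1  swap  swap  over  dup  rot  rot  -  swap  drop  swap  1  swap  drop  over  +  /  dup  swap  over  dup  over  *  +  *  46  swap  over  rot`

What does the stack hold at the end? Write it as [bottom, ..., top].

-29   -29
1     -29 1
swap  1 -29
swap  -29 1
over  -29 1 -29
dup   -29 1 -29 -29
rot   -29 -29 -29 1
rot   -29 -29 1 -29
-     -29 -29 30
swap  -29 30 -29
drop  -29 30
swap  30 -29
1     30 -29 1
swap  30 1 -29
drop  30 1
over  30 1 30
+     30 31
/     0
dup   0 0
swap  0 0
over  0 0 0
dup   0 0 0 0
over  0 0 0 0 0
*     0 0 0 0
+     0 0 0
*     0 0
46    0 0 46
swap  0 46 0
over  0 46 0 46
rot   0 0 46 46

[0, 0, 46, 46]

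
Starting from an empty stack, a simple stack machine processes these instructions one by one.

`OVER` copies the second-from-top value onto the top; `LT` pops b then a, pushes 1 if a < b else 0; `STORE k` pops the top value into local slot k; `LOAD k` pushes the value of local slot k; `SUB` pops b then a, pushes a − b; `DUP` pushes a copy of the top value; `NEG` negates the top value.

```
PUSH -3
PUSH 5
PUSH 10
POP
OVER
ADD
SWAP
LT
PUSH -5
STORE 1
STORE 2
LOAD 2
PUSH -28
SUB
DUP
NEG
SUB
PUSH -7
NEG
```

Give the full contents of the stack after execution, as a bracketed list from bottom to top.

PUSH -3  → -3
PUSH 5   → -3 5
PUSH 10  → -3 5 10
POP      → -3 5
OVER     → -3 5 -3
ADD      → -3 2
SWAP     → 2 -3
LT       → 0
PUSH -5  → 0 -5
STORE 1  → 0
STORE 2  → (empty)
LOAD 2   → 0
PUSH -28 → 0 -28
SUB      → 28
DUP      → 28 28
NEG      → 28 -28
SUB      → 56
PUSH -7  → 56 -7
NEG      → 56 7

[56, 7]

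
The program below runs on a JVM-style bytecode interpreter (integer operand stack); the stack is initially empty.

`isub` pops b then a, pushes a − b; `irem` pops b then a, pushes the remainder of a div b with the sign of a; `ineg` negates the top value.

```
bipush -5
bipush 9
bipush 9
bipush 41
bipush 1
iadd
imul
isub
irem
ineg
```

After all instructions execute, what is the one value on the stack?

5

bipush -5  [-5]
bipush 9   [-5, 9]
bipush 9   [-5, 9, 9]
bipush 41  [-5, 9, 9, 41]
bipush 1   [-5, 9, 9, 41, 1]
iadd       [-5, 9, 9, 42]
imul       [-5, 9, 378]
isub       [-5, -369]
irem       [-5]
ineg       [5]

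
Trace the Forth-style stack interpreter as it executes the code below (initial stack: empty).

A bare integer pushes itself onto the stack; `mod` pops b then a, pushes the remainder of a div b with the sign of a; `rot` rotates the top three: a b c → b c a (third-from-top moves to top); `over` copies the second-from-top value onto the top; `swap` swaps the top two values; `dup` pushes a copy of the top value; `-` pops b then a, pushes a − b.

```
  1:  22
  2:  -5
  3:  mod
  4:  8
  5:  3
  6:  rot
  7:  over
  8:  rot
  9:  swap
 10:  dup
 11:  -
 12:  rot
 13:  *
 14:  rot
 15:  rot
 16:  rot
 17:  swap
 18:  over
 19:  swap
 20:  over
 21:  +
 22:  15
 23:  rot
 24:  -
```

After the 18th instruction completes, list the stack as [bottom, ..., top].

[8, 0, 3, 0]

22   -> 22
-5   -> 22 -5
mod  -> 2
8    -> 2 8
3    -> 2 8 3
rot  -> 8 3 2
over -> 8 3 2 3
rot  -> 8 2 3 3
swap -> 8 2 3 3
dup  -> 8 2 3 3 3
-    -> 8 2 3 0
rot  -> 8 3 0 2
*    -> 8 3 0
rot  -> 3 0 8
rot  -> 0 8 3
rot  -> 8 3 0
swap -> 8 0 3
over -> 8 0 3 0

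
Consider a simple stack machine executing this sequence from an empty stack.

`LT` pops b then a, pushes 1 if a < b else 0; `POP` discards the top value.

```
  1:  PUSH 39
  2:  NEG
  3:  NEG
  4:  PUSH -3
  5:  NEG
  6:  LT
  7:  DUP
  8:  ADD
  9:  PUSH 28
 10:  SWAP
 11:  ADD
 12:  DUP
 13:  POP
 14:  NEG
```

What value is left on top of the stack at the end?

PUSH 39 → [39]
NEG     → [-39]
NEG     → [39]
PUSH -3 → [39, -3]
NEG     → [39, 3]
LT      → [0]
DUP     → [0, 0]
ADD     → [0]
PUSH 28 → [0, 28]
SWAP    → [28, 0]
ADD     → [28]
DUP     → [28, 28]
POP     → [28]
NEG     → [-28]

-28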